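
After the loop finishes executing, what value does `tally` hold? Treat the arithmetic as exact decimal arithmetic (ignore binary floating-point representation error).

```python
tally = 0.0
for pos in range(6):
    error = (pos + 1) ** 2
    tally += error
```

Let's trace through this code step by step.

Initialize: tally = 0.0
Entering loop: for pos in range(6):
After iteration 1: pos = 0, tally = 1.0, error = 1
After iteration 2: pos = 1, tally = 5.0, error = 4
After iteration 3: pos = 2, tally = 14.0, error = 9
After iteration 4: pos = 3, tally = 30.0, error = 16
After iteration 5: pos = 4, tally = 55.0, error = 25
After iteration 6: pos = 5, tally = 91.0, error = 36
Loop ends.

Final answer: 91.0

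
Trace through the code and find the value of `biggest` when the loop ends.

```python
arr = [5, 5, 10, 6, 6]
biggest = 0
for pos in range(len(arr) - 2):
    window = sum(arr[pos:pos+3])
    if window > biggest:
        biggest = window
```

Let's trace through this code step by step.

Initialize: arr = [5, 5, 10, 6, 6]
Initialize: biggest = 0
Entering loop: for pos in range(len(arr) - 2):
After iteration 1: pos = 0, biggest = 20, window = 20
After iteration 2: pos = 1, biggest = 21, window = 21
After iteration 3: pos = 2, biggest = 22, window = 22
Loop ends.

Final answer: 22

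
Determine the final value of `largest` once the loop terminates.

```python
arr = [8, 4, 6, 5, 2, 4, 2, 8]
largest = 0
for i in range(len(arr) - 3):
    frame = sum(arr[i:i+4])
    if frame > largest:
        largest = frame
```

Let's trace through this code step by step.

Initialize: arr = [8, 4, 6, 5, 2, 4, 2, 8]
Initialize: largest = 0
Entering loop: for i in range(len(arr) - 3):
After iteration 1: i = 0, largest = 23, frame = 23
After iteration 2: i = 1, largest = 23, frame = 17
After iteration 3: i = 2, largest = 23, frame = 17
After iteration 4: i = 3, largest = 23, frame = 13
After iteration 5: i = 4, largest = 23, frame = 16
Loop ends.

Final answer: 23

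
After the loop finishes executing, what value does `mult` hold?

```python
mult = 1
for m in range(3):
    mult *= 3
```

Let's trace through this code step by step.

Initialize: mult = 1
Entering loop: for m in range(3):
After iteration 1: m = 0, mult = 3
After iteration 2: m = 1, mult = 9
After iteration 3: m = 2, mult = 27
Loop ends.

Final answer: 27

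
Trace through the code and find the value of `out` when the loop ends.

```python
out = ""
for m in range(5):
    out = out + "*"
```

Let's trace through this code step by step.

Initialize: out = ''
Entering loop: for m in range(5):
After iteration 1: m = 0, out = '*'
After iteration 2: m = 1, out = '**'
After iteration 3: m = 2, out = '***'
After iteration 4: m = 3, out = '****'
After iteration 5: m = 4, out = '*****'
Loop ends.

Final answer: '*****'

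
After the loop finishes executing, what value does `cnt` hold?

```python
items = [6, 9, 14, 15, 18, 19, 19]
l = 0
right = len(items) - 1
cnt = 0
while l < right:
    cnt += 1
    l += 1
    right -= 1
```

Let's trace through this code step by step.

Initialize: items = [6, 9, 14, 15, 18, 19, 19]
Initialize: l = 0
Initialize: right = 6
Initialize: cnt = 0
Entering loop: while l < right:
After iteration 1: l = 1, right = 5, cnt = 1
After iteration 2: l = 2, right = 4, cnt = 2
After iteration 3: l = 3, right = 3, cnt = 3
Loop ends.

Final answer: 3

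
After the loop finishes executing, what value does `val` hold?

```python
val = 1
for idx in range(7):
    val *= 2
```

Let's trace through this code step by step.

Initialize: val = 1
Entering loop: for idx in range(7):
After iteration 1: idx = 0, val = 2
After iteration 2: idx = 1, val = 4
After iteration 3: idx = 2, val = 8
After iteration 4: idx = 3, val = 16
After iteration 5: idx = 4, val = 32
After iteration 6: idx = 5, val = 64
After iteration 7: idx = 6, val = 128
Loop ends.

Final answer: 128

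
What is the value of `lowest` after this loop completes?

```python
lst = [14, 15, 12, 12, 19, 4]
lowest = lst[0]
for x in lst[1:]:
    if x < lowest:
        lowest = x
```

Let's trace through this code step by step.

Initialize: lst = [14, 15, 12, 12, 19, 4]
Initialize: lowest = 14
Entering loop: for x in lst[1:]:
After iteration 1: x = 15, lowest = 14
After iteration 2: x = 12, lowest = 12
After iteration 3: x = 12, lowest = 12
After iteration 4: x = 19, lowest = 12
After iteration 5: x = 4, lowest = 4
Loop ends.

Final answer: 4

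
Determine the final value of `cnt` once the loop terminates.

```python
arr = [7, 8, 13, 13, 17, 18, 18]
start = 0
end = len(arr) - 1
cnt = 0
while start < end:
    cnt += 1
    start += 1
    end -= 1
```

Let's trace through this code step by step.

Initialize: arr = [7, 8, 13, 13, 17, 18, 18]
Initialize: start = 0
Initialize: end = 6
Initialize: cnt = 0
Entering loop: while start < end:
After iteration 1: start = 1, end = 5, cnt = 1
After iteration 2: start = 2, end = 4, cnt = 2
After iteration 3: start = 3, end = 3, cnt = 3
Loop ends.

Final answer: 3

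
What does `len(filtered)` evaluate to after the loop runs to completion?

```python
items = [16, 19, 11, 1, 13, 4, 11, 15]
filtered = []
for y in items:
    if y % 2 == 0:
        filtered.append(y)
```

Let's trace through this code step by step.

Initialize: items = [16, 19, 11, 1, 13, 4, 11, 15]
Initialize: filtered = []
Entering loop: for y in items:
After iteration 1: y = 16, filtered = [16]
After iteration 2: y = 19, filtered = [16]
After iteration 3: y = 11, filtered = [16]
After iteration 4: y = 1, filtered = [16]
After iteration 5: y = 13, filtered = [16]
After iteration 6: y = 4, filtered = [16, 4]
After iteration 7: y = 11, filtered = [16, 4]
After iteration 8: y = 15, filtered = [16, 4]
Loop ends.
len(filtered) = 2

Final answer: 2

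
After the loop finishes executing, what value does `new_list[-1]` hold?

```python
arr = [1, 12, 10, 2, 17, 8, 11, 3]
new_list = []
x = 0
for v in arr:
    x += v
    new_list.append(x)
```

Let's trace through this code step by step.

Initialize: arr = [1, 12, 10, 2, 17, 8, 11, 3]
Initialize: new_list = []
Initialize: x = 0
Entering loop: for v in arr:
After iteration 1: v = 1, new_list = [1], x = 1
After iteration 2: v = 12, new_list = [1, 13], x = 13
After iteration 3: v = 10, new_list = [1, 13, 23], x = 23
After iteration 4: v = 2, new_list = [1, 13, 23, 25], x = 25
After iteration 5: v = 17, new_list = [1, 13, 23, 25, 42], x = 42
After iteration 6: v = 8, new_list = [1, 13, 23, 25, 42, 50], x = 50
After iteration 7: v = 11, new_list = [1, 13, 23, 25, 42, 50, 61], x = 61
After iteration 8: v = 3, new_list = [1, 13, 23, 25, 42, 50, 61, 64], x = 64
Loop ends.
new_list[-1] = 64

Final answer: 64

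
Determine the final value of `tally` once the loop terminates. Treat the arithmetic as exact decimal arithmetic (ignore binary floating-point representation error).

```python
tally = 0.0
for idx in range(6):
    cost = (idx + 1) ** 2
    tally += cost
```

Let's trace through this code step by step.

Initialize: tally = 0.0
Entering loop: for idx in range(6):
After iteration 1: idx = 0, tally = 1.0, cost = 1
After iteration 2: idx = 1, tally = 5.0, cost = 4
After iteration 3: idx = 2, tally = 14.0, cost = 9
After iteration 4: idx = 3, tally = 30.0, cost = 16
After iteration 5: idx = 4, tally = 55.0, cost = 25
After iteration 6: idx = 5, tally = 91.0, cost = 36
Loop ends.

Final answer: 91.0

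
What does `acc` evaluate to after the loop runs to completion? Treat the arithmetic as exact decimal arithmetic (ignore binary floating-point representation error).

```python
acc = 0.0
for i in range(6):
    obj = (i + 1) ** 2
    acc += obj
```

Let's trace through this code step by step.

Initialize: acc = 0.0
Entering loop: for i in range(6):
After iteration 1: i = 0, acc = 1.0, obj = 1
After iteration 2: i = 1, acc = 5.0, obj = 4
After iteration 3: i = 2, acc = 14.0, obj = 9
After iteration 4: i = 3, acc = 30.0, obj = 16
After iteration 5: i = 4, acc = 55.0, obj = 25
After iteration 6: i = 5, acc = 91.0, obj = 36
Loop ends.

Final answer: 91.0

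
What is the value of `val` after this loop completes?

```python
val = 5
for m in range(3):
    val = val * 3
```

Let's trace through this code step by step.

Initialize: val = 5
Entering loop: for m in range(3):
After iteration 1: m = 0, val = 15
After iteration 2: m = 1, val = 45
After iteration 3: m = 2, val = 135
Loop ends.

Final answer: 135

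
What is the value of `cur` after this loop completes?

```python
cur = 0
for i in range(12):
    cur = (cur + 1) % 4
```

Let's trace through this code step by step.

Initialize: cur = 0
Entering loop: for i in range(12):
After iteration 1: i = 0, cur = 1
After iteration 2: i = 1, cur = 2
After iteration 3: i = 2, cur = 3
After iteration 4: i = 3, cur = 0
After iteration 5: i = 4, cur = 1
After iteration 6: i = 5, cur = 2
After iteration 7: i = 6, cur = 3
After iteration 8: i = 7, cur = 0
After iteration 9: i = 8, cur = 1
After iteration 10: i = 9, cur = 2
After iteration 11: i = 10, cur = 3
After iteration 12: i = 11, cur = 0
Loop ends.

Final answer: 0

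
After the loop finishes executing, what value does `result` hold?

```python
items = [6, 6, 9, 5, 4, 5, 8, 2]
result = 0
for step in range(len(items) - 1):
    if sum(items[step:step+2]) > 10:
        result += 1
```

Let's trace through this code step by step.

Initialize: items = [6, 6, 9, 5, 4, 5, 8, 2]
Initialize: result = 0
Entering loop: for step in range(len(items) - 1):
After iteration 1: step = 0, result = 1
After iteration 2: step = 1, result = 2
After iteration 3: step = 2, result = 3
After iteration 4: step = 3, result = 3
After iteration 5: step = 4, result = 3
After iteration 6: step = 5, result = 4
After iteration 7: step = 6, result = 4
Loop ends.

Final answer: 4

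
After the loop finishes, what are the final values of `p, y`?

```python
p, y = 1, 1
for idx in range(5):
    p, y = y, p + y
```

Let's trace through this code step by step.

Initialize: p = 1
Initialize: y = 1
Entering loop: for idx in range(5):
After iteration 1: idx = 0, p = 1, y = 2
After iteration 2: idx = 1, p = 2, y = 3
After iteration 3: idx = 2, p = 3, y = 5
After iteration 4: idx = 3, p = 5, y = 8
After iteration 5: idx = 4, p = 8, y = 13
Loop ends.

Final answer: 8, 13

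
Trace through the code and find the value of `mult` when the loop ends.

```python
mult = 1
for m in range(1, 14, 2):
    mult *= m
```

Let's trace through this code step by step.

Initialize: mult = 1
Entering loop: for m in range(1, 14, 2):
After iteration 1: m = 1, mult = 1
After iteration 2: m = 3, mult = 3
After iteration 3: m = 5, mult = 15
After iteration 4: m = 7, mult = 105
After iteration 5: m = 9, mult = 945
After iteration 6: m = 11, mult = 10395
After iteration 7: m = 13, mult = 135135
Loop ends.

Final answer: 135135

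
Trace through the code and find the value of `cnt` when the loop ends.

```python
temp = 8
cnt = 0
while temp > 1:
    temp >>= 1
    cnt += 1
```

Let's trace through this code step by step.

Initialize: temp = 8
Initialize: cnt = 0
Entering loop: while temp > 1:
After iteration 1: temp = 4, cnt = 1
After iteration 2: temp = 2, cnt = 2
After iteration 3: temp = 1, cnt = 3
Loop ends.

Final answer: 3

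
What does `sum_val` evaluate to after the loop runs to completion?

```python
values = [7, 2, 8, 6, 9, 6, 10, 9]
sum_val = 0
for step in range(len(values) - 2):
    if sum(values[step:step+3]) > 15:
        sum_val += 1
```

Let's trace through this code step by step.

Initialize: values = [7, 2, 8, 6, 9, 6, 10, 9]
Initialize: sum_val = 0
Entering loop: for step in range(len(values) - 2):
After iteration 1: step = 0, sum_val = 1
After iteration 2: step = 1, sum_val = 2
After iteration 3: step = 2, sum_val = 3
After iteration 4: step = 3, sum_val = 4
After iteration 5: step = 4, sum_val = 5
After iteration 6: step = 5, sum_val = 6
Loop ends.

Final answer: 6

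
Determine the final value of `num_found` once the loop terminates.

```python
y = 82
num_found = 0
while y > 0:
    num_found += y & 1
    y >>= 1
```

Let's trace through this code step by step.

Initialize: y = 82
Initialize: num_found = 0
Entering loop: while y > 0:
After iteration 1: y = 41, num_found = 0
After iteration 2: y = 20, num_found = 1
After iteration 3: y = 10, num_found = 1
After iteration 4: y = 5, num_found = 1
After iteration 5: y = 2, num_found = 2
After iteration 6: y = 1, num_found = 2
After iteration 7: y = 0, num_found = 3
Loop ends.

Final answer: 3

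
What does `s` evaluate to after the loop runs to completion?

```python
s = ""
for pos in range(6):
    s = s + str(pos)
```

Let's trace through this code step by step.

Initialize: s = ''
Entering loop: for pos in range(6):
After iteration 1: pos = 0, s = '0'
After iteration 2: pos = 1, s = '01'
After iteration 3: pos = 2, s = '012'
After iteration 4: pos = 3, s = '0123'
After iteration 5: pos = 4, s = '01234'
After iteration 6: pos = 5, s = '012345'
Loop ends.

Final answer: '012345'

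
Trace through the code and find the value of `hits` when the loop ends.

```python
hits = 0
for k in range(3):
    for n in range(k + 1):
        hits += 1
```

Let's trace through this code step by step.

Initialize: hits = 0
Entering loop: for k in range(3):
After iteration 1: k = 0, hits = 1, n = 0
After iteration 2: k = 1, hits = 3, n = 1
After iteration 3: k = 2, hits = 6, n = 2
Loop ends.

Final answer: 6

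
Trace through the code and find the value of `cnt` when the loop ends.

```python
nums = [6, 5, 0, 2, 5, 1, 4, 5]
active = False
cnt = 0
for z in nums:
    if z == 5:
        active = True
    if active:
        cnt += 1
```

Let's trace through this code step by step.

Initialize: nums = [6, 5, 0, 2, 5, 1, 4, 5]
Initialize: active = False
Initialize: cnt = 0
Entering loop: for z in nums:
After iteration 1: z = 6, active = False, cnt = 0
After iteration 2: z = 5, active = True, cnt = 1
After iteration 3: z = 0, active = True, cnt = 2
After iteration 4: z = 2, active = True, cnt = 3
After iteration 5: z = 5, active = True, cnt = 4
After iteration 6: z = 1, active = True, cnt = 5
After iteration 7: z = 4, active = True, cnt = 6
After iteration 8: z = 5, active = True, cnt = 7
Loop ends.

Final answer: 7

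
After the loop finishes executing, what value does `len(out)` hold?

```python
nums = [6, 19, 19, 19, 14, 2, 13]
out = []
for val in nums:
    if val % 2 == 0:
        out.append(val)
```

Let's trace through this code step by step.

Initialize: nums = [6, 19, 19, 19, 14, 2, 13]
Initialize: out = []
Entering loop: for val in nums:
After iteration 1: val = 6, out = [6]
After iteration 2: val = 19, out = [6]
After iteration 3: val = 19, out = [6]
After iteration 4: val = 19, out = [6]
After iteration 5: val = 14, out = [6, 14]
After iteration 6: val = 2, out = [6, 14, 2]
After iteration 7: val = 13, out = [6, 14, 2]
Loop ends.
len(out) = 3

Final answer: 3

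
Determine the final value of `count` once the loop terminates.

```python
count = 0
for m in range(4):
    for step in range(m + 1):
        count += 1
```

Let's trace through this code step by step.

Initialize: count = 0
Entering loop: for m in range(4):
After iteration 1: m = 0, count = 1, step = 0
After iteration 2: m = 1, count = 3, step = 1
After iteration 3: m = 2, count = 6, step = 2
After iteration 4: m = 3, count = 10, step = 3
Loop ends.

Final answer: 10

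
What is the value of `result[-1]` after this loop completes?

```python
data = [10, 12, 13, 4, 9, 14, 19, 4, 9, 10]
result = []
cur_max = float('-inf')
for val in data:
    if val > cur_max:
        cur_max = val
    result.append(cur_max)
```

Let's trace through this code step by step.

Initialize: data = [10, 12, 13, 4, 9, 14, 19, 4, 9, 10]
Initialize: result = []
Initialize: cur_max = -inf
Entering loop: for val in data:
After iteration 1: val = 10, result = [10], cur_max = 10
After iteration 2: val = 12, result = [10, 12], cur_max = 12
After iteration 3: val = 13, result = [10, 12, 13], cur_max = 13
After iteration 4: val = 4, result = [10, 12, 13, 13], cur_max = 13
After iteration 5: val = 9, result = [10, 12, 13, 13, 13], cur_max = 13
After iteration 6: val = 14, result = [10, 12, 13, 13, 13, 14], cur_max = 14
After iteration 7: val = 19, result = [10, 12, 13, 13, 13, 14, 19], cur_max = 19
After iteration 8: val = 4, result = [10, 12, 13, 13, 13, 14, 19, 19], cur_max = 19
After iteration 9: val = 9, result = [10, 12, 13, 13, 13, 14, 19, 19, 19], cur_max = 19
After iteration 10: val = 10, result = [10, 12, 13, 13, 13, 14, 19, 19, 19, 19], cur_max = 19
Loop ends.
result[-1] = 19

Final answer: 19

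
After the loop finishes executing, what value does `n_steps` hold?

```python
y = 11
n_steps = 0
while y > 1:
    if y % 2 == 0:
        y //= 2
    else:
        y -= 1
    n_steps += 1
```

Let's trace through this code step by step.

Initialize: y = 11
Initialize: n_steps = 0
Entering loop: while y > 1:
After iteration 1: y = 10, n_steps = 1
After iteration 2: y = 5, n_steps = 2
After iteration 3: y = 4, n_steps = 3
After iteration 4: y = 2, n_steps = 4
After iteration 5: y = 1, n_steps = 5
Loop ends.

Final answer: 5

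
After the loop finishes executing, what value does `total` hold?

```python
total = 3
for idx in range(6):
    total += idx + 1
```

Let's trace through this code step by step.

Initialize: total = 3
Entering loop: for idx in range(6):
After iteration 1: idx = 0, total = 4
After iteration 2: idx = 1, total = 6
After iteration 3: idx = 2, total = 9
After iteration 4: idx = 3, total = 13
After iteration 5: idx = 4, total = 18
After iteration 6: idx = 5, total = 24
Loop ends.

Final answer: 24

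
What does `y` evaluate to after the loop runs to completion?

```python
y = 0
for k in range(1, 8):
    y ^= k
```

Let's trace through this code step by step.

Initialize: y = 0
Entering loop: for k in range(1, 8):
After iteration 1: k = 1, y = 1
After iteration 2: k = 2, y = 3
After iteration 3: k = 3, y = 0
After iteration 4: k = 4, y = 4
After iteration 5: k = 5, y = 1
After iteration 6: k = 6, y = 7
After iteration 7: k = 7, y = 0
Loop ends.

Final answer: 0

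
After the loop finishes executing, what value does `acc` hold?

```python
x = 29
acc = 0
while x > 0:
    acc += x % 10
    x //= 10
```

Let's trace through this code step by step.

Initialize: x = 29
Initialize: acc = 0
Entering loop: while x > 0:
After iteration 1: x = 2, acc = 9
After iteration 2: x = 0, acc = 11
Loop ends.

Final answer: 11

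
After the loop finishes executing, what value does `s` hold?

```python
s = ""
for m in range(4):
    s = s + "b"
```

Let's trace through this code step by step.

Initialize: s = ''
Entering loop: for m in range(4):
After iteration 1: m = 0, s = 'b'
After iteration 2: m = 1, s = 'bb'
After iteration 3: m = 2, s = 'bbb'
After iteration 4: m = 3, s = 'bbbb'
Loop ends.

Final answer: 'bbbb'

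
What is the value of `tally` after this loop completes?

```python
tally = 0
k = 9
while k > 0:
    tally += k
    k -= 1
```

Let's trace through this code step by step.

Initialize: tally = 0
Initialize: k = 9
Entering loop: while k > 0:
After iteration 1: tally = 9, k = 8
After iteration 2: tally = 17, k = 7
After iteration 3: tally = 24, k = 6
After iteration 4: tally = 30, k = 5
After iteration 5: tally = 35, k = 4
After iteration 6: tally = 39, k = 3
After iteration 7: tally = 42, k = 2
After iteration 8: tally = 44, k = 1
After iteration 9: tally = 45, k = 0
Loop ends.

Final answer: 45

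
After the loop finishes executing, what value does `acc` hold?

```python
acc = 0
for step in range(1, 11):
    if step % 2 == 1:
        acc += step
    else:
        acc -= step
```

Let's trace through this code step by step.

Initialize: acc = 0
Entering loop: for step in range(1, 11):
After iteration 1: step = 1, acc = 1
After iteration 2: step = 2, acc = -1
After iteration 3: step = 3, acc = 2
After iteration 4: step = 4, acc = -2
After iteration 5: step = 5, acc = 3
After iteration 6: step = 6, acc = -3
After iteration 7: step = 7, acc = 4
After iteration 8: step = 8, acc = -4
After iteration 9: step = 9, acc = 5
After iteration 10: step = 10, acc = -5
Loop ends.

Final answer: -5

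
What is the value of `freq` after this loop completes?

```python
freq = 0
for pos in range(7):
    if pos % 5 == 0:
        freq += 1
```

Let's trace through this code step by step.

Initialize: freq = 0
Entering loop: for pos in range(7):
After iteration 1: pos = 0, freq = 1
After iteration 2: pos = 1, freq = 1
After iteration 3: pos = 2, freq = 1
After iteration 4: pos = 3, freq = 1
After iteration 5: pos = 4, freq = 1
After iteration 6: pos = 5, freq = 2
After iteration 7: pos = 6, freq = 2
Loop ends.

Final answer: 2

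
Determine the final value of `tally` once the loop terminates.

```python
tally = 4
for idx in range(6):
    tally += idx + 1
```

Let's trace through this code step by step.

Initialize: tally = 4
Entering loop: for idx in range(6):
After iteration 1: idx = 0, tally = 5
After iteration 2: idx = 1, tally = 7
After iteration 3: idx = 2, tally = 10
After iteration 4: idx = 3, tally = 14
After iteration 5: idx = 4, tally = 19
After iteration 6: idx = 5, tally = 25
Loop ends.

Final answer: 25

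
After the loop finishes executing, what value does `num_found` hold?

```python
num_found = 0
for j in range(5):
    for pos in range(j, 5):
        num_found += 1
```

Let's trace through this code step by step.

Initialize: num_found = 0
Entering loop: for j in range(5):
After iteration 1: j = 0, num_found = 5
After iteration 2: j = 1, num_found = 9
After iteration 3: j = 2, num_found = 12
After iteration 4: j = 3, num_found = 14
After iteration 5: j = 4, num_found = 15
Loop ends.

Final answer: 15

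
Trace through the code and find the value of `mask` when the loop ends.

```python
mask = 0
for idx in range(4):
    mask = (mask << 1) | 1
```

Let's trace through this code step by step.

Initialize: mask = 0
Entering loop: for idx in range(4):
After iteration 1: idx = 0, mask = 1
After iteration 2: idx = 1, mask = 3
After iteration 3: idx = 2, mask = 7
After iteration 4: idx = 3, mask = 15
Loop ends.

Final answer: 15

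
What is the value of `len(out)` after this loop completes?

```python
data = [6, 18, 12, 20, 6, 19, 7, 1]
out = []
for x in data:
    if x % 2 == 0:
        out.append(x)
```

Let's trace through this code step by step.

Initialize: data = [6, 18, 12, 20, 6, 19, 7, 1]
Initialize: out = []
Entering loop: for x in data:
After iteration 1: x = 6, out = [6]
After iteration 2: x = 18, out = [6, 18]
After iteration 3: x = 12, out = [6, 18, 12]
After iteration 4: x = 20, out = [6, 18, 12, 20]
After iteration 5: x = 6, out = [6, 18, 12, 20, 6]
After iteration 6: x = 19, out = [6, 18, 12, 20, 6]
After iteration 7: x = 7, out = [6, 18, 12, 20, 6]
After iteration 8: x = 1, out = [6, 18, 12, 20, 6]
Loop ends.
len(out) = 5

Final answer: 5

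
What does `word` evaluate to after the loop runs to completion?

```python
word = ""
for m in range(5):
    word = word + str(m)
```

Let's trace through this code step by step.

Initialize: word = ''
Entering loop: for m in range(5):
After iteration 1: m = 0, word = '0'
After iteration 2: m = 1, word = '01'
After iteration 3: m = 2, word = '012'
After iteration 4: m = 3, word = '0123'
After iteration 5: m = 4, word = '01234'
Loop ends.

Final answer: '01234'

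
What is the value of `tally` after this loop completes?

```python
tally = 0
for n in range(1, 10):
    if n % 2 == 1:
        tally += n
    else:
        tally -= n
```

Let's trace through this code step by step.

Initialize: tally = 0
Entering loop: for n in range(1, 10):
After iteration 1: n = 1, tally = 1
After iteration 2: n = 2, tally = -1
After iteration 3: n = 3, tally = 2
After iteration 4: n = 4, tally = -2
After iteration 5: n = 5, tally = 3
After iteration 6: n = 6, tally = -3
After iteration 7: n = 7, tally = 4
After iteration 8: n = 8, tally = -4
After iteration 9: n = 9, tally = 5
Loop ends.

Final answer: 5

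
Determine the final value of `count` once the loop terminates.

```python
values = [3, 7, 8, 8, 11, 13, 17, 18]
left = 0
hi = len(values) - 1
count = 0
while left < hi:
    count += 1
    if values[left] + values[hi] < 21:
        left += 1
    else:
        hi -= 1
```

Let's trace through this code step by step.

Initialize: values = [3, 7, 8, 8, 11, 13, 17, 18]
Initialize: left = 0
Initialize: hi = 7
Initialize: count = 0
Entering loop: while left < hi:
After iteration 1: left = 0, hi = 6, count = 1
After iteration 2: left = 1, hi = 6, count = 2
After iteration 3: left = 1, hi = 5, count = 3
After iteration 4: left = 2, hi = 5, count = 4
After iteration 5: left = 2, hi = 4, count = 5
After iteration 6: left = 3, hi = 4, count = 6
After iteration 7: left = 4, hi = 4, count = 7
Loop ends.

Final answer: 7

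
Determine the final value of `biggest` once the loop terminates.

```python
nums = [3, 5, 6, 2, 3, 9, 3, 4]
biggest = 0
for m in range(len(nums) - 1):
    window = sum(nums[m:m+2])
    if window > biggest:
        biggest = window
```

Let's trace through this code step by step.

Initialize: nums = [3, 5, 6, 2, 3, 9, 3, 4]
Initialize: biggest = 0
Entering loop: for m in range(len(nums) - 1):
After iteration 1: m = 0, biggest = 8, window = 8
After iteration 2: m = 1, biggest = 11, window = 11
After iteration 3: m = 2, biggest = 11, window = 8
After iteration 4: m = 3, biggest = 11, window = 5
After iteration 5: m = 4, biggest = 12, window = 12
After iteration 6: m = 5, biggest = 12, window = 12
After iteration 7: m = 6, biggest = 12, window = 7
Loop ends.

Final answer: 12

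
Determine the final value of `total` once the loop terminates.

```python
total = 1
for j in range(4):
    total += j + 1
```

Let's trace through this code step by step.

Initialize: total = 1
Entering loop: for j in range(4):
After iteration 1: j = 0, total = 2
After iteration 2: j = 1, total = 4
After iteration 3: j = 2, total = 7
After iteration 4: j = 3, total = 11
Loop ends.

Final answer: 11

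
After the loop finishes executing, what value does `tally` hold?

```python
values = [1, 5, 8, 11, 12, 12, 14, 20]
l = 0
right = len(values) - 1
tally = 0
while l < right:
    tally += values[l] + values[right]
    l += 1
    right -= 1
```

Let's trace through this code step by step.

Initialize: values = [1, 5, 8, 11, 12, 12, 14, 20]
Initialize: l = 0
Initialize: right = 7
Initialize: tally = 0
Entering loop: while l < right:
After iteration 1: l = 1, right = 6, tally = 21
After iteration 2: l = 2, right = 5, tally = 40
After iteration 3: l = 3, right = 4, tally = 60
After iteration 4: l = 4, right = 3, tally = 83
Loop ends.

Final answer: 83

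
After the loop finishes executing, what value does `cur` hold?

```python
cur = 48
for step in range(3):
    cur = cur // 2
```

Let's trace through this code step by step.

Initialize: cur = 48
Entering loop: for step in range(3):
After iteration 1: step = 0, cur = 24
After iteration 2: step = 1, cur = 12
After iteration 3: step = 2, cur = 6
Loop ends.

Final answer: 6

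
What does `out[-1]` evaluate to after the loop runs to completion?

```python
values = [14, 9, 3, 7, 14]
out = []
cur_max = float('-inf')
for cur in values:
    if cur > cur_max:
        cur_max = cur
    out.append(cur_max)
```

Let's trace through this code step by step.

Initialize: values = [14, 9, 3, 7, 14]
Initialize: out = []
Initialize: cur_max = -inf
Entering loop: for cur in values:
After iteration 1: cur = 14, out = [14], cur_max = 14
After iteration 2: cur = 9, out = [14, 14], cur_max = 14
After iteration 3: cur = 3, out = [14, 14, 14], cur_max = 14
After iteration 4: cur = 7, out = [14, 14, 14, 14], cur_max = 14
After iteration 5: cur = 14, out = [14, 14, 14, 14, 14], cur_max = 14
Loop ends.
out[-1] = 14

Final answer: 14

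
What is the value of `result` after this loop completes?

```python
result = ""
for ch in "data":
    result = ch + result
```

Let's trace through this code step by step.

Initialize: result = ''
Entering loop: for ch in "data":
After iteration 1: ch = 'd', result = 'd'
After iteration 2: ch = 'a', result = 'ad'
After iteration 3: ch = 't', result = 'tad'
After iteration 4: ch = 'a', result = 'atad'
Loop ends.

Final answer: 'atad'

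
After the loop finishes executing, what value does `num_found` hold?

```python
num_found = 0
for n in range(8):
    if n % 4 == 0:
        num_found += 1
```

Let's trace through this code step by step.

Initialize: num_found = 0
Entering loop: for n in range(8):
After iteration 1: n = 0, num_found = 1
After iteration 2: n = 1, num_found = 1
After iteration 3: n = 2, num_found = 1
After iteration 4: n = 3, num_found = 1
After iteration 5: n = 4, num_found = 2
After iteration 6: n = 5, num_found = 2
After iteration 7: n = 6, num_found = 2
After iteration 8: n = 7, num_found = 2
Loop ends.

Final answer: 2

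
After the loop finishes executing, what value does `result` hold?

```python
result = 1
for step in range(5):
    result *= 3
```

Let's trace through this code step by step.

Initialize: result = 1
Entering loop: for step in range(5):
After iteration 1: step = 0, result = 3
After iteration 2: step = 1, result = 9
After iteration 3: step = 2, result = 27
After iteration 4: step = 3, result = 81
After iteration 5: step = 4, result = 243
Loop ends.

Final answer: 243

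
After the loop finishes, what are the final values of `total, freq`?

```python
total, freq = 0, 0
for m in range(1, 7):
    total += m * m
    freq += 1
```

Let's trace through this code step by step.

Initialize: total = 0
Initialize: freq = 0
Entering loop: for m in range(1, 7):
After iteration 1: m = 1, total = 1, freq = 1
After iteration 2: m = 2, total = 5, freq = 2
After iteration 3: m = 3, total = 14, freq = 3
After iteration 4: m = 4, total = 30, freq = 4
After iteration 5: m = 5, total = 55, freq = 5
After iteration 6: m = 6, total = 91, freq = 6
Loop ends.

Final answer: 91, 6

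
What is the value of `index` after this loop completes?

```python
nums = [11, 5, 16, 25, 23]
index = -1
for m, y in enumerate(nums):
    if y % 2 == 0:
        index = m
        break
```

Let's trace through this code step by step.

Initialize: nums = [11, 5, 16, 25, 23]
Initialize: index = -1
Entering loop: for m, y in enumerate(nums):
After iteration 1: m = 0, y = 11, index = -1
After iteration 2: m = 1, y = 5, index = -1
After iteration 3: m = 2, y = 16, index = 2
Loop ends.

Final answer: 2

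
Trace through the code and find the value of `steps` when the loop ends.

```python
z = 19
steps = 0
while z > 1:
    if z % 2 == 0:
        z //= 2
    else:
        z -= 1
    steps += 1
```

Let's trace through this code step by step.

Initialize: z = 19
Initialize: steps = 0
Entering loop: while z > 1:
After iteration 1: z = 18, steps = 1
After iteration 2: z = 9, steps = 2
After iteration 3: z = 8, steps = 3
After iteration 4: z = 4, steps = 4
After iteration 5: z = 2, steps = 5
After iteration 6: z = 1, steps = 6
Loop ends.

Final answer: 6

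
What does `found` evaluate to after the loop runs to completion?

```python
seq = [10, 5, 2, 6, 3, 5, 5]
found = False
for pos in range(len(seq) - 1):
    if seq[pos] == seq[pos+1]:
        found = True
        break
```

Let's trace through this code step by step.

Initialize: seq = [10, 5, 2, 6, 3, 5, 5]
Initialize: found = False
Entering loop: for pos in range(len(seq) - 1):
After iteration 1: pos = 0, found = False
After iteration 2: pos = 1, found = False
After iteration 3: pos = 2, found = False
After iteration 4: pos = 3, found = False
After iteration 5: pos = 4, found = False
After iteration 6: pos = 5, found = True
Loop ends.

Final answer: True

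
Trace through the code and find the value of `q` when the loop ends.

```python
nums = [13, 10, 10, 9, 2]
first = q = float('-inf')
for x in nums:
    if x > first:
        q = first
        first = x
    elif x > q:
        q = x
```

Let's trace through this code step by step.

Initialize: nums = [13, 10, 10, 9, 2]
Initialize: first = -inf
Initialize: q = -inf
Entering loop: for x in nums:
After iteration 1: x = 13, first = 13, q = -inf
After iteration 2: x = 10, first = 13, q = 10
After iteration 3: x = 10, first = 13, q = 10
After iteration 4: x = 9, first = 13, q = 10
After iteration 5: x = 2, first = 13, q = 10
Loop ends.

Final answer: 10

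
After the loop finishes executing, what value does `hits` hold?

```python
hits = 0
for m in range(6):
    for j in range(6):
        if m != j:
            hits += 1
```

Let's trace through this code step by step.

Initialize: hits = 0
Entering loop: for m in range(6):
After iteration 1: m = 0, hits = 5
After iteration 2: m = 1, hits = 10
After iteration 3: m = 2, hits = 15
After iteration 4: m = 3, hits = 20
After iteration 5: m = 4, hits = 25
After iteration 6: m = 5, hits = 30
Loop ends.

Final answer: 30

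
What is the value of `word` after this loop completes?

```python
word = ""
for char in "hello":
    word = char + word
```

Let's trace through this code step by step.

Initialize: word = ''
Entering loop: for char in "hello":
After iteration 1: char = 'h', word = 'h'
After iteration 2: char = 'e', word = 'eh'
After iteration 3: char = 'l', word = 'leh'
After iteration 4: char = 'l', word = 'lleh'
After iteration 5: char = 'o', word = 'olleh'
Loop ends.

Final answer: 'olleh'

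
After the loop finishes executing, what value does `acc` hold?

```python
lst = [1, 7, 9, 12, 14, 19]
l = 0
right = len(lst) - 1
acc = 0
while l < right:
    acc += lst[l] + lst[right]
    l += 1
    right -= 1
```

Let's trace through this code step by step.

Initialize: lst = [1, 7, 9, 12, 14, 19]
Initialize: l = 0
Initialize: right = 5
Initialize: acc = 0
Entering loop: while l < right:
After iteration 1: l = 1, right = 4, acc = 20
After iteration 2: l = 2, right = 3, acc = 41
After iteration 3: l = 3, right = 2, acc = 62
Loop ends.

Final answer: 62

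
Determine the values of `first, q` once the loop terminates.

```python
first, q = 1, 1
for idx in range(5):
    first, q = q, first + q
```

Let's trace through this code step by step.

Initialize: first = 1
Initialize: q = 1
Entering loop: for idx in range(5):
After iteration 1: idx = 0, first = 1, q = 2
After iteration 2: idx = 1, first = 2, q = 3
After iteration 3: idx = 2, first = 3, q = 5
After iteration 4: idx = 3, first = 5, q = 8
After iteration 5: idx = 4, first = 8, q = 13
Loop ends.

Final answer: 8, 13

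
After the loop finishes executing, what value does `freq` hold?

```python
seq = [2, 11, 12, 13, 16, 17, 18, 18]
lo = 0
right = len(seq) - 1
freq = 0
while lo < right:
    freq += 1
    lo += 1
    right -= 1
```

Let's trace through this code step by step.

Initialize: seq = [2, 11, 12, 13, 16, 17, 18, 18]
Initialize: lo = 0
Initialize: right = 7
Initialize: freq = 0
Entering loop: while lo < right:
After iteration 1: lo = 1, right = 6, freq = 1
After iteration 2: lo = 2, right = 5, freq = 2
After iteration 3: lo = 3, right = 4, freq = 3
After iteration 4: lo = 4, right = 3, freq = 4
Loop ends.

Final answer: 4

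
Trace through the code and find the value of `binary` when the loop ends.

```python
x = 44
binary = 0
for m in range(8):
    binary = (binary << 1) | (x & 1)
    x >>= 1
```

Let's trace through this code step by step.

Initialize: x = 44
Initialize: binary = 0
Entering loop: for m in range(8):
After iteration 1: m = 0, x = 22, binary = 0
After iteration 2: m = 1, x = 11, binary = 0
After iteration 3: m = 2, x = 5, binary = 1
After iteration 4: m = 3, x = 2, binary = 3
After iteration 5: m = 4, x = 1, binary = 6
After iteration 6: m = 5, x = 0, binary = 13
After iteration 7: m = 6, x = 0, binary = 26
After iteration 8: m = 7, x = 0, binary = 52
Loop ends.

Final answer: 52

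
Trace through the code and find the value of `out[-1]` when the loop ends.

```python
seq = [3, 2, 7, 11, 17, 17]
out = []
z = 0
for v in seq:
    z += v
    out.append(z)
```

Let's trace through this code step by step.

Initialize: seq = [3, 2, 7, 11, 17, 17]
Initialize: out = []
Initialize: z = 0
Entering loop: for v in seq:
After iteration 1: v = 3, out = [3], z = 3
After iteration 2: v = 2, out = [3, 5], z = 5
After iteration 3: v = 7, out = [3, 5, 12], z = 12
After iteration 4: v = 11, out = [3, 5, 12, 23], z = 23
After iteration 5: v = 17, out = [3, 5, 12, 23, 40], z = 40
After iteration 6: v = 17, out = [3, 5, 12, 23, 40, 57], z = 57
Loop ends.
out[-1] = 57

Final answer: 57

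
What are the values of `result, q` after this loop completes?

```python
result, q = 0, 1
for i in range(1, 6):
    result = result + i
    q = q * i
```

Let's trace through this code step by step.

Initialize: result = 0
Initialize: q = 1
Entering loop: for i in range(1, 6):
After iteration 1: i = 1, result = 1, q = 1
After iteration 2: i = 2, result = 3, q = 2
After iteration 3: i = 3, result = 6, q = 6
After iteration 4: i = 4, result = 10, q = 24
After iteration 5: i = 5, result = 15, q = 120
Loop ends.

Final answer: 15, 120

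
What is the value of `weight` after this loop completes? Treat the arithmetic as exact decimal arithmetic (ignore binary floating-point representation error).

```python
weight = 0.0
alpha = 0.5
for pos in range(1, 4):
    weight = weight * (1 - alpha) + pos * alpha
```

Let's trace through this code step by step.

Initialize: weight = 0.0
Initialize: alpha = 0.5
Entering loop: for pos in range(1, 4):
After iteration 1: pos = 1, weight = 0.5
After iteration 2: pos = 2, weight = 1.25
After iteration 3: pos = 3, weight = 2.125
Loop ends.

Final answer: 2.125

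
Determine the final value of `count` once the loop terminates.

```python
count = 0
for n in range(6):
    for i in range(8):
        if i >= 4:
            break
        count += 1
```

Let's trace through this code step by step.

Initialize: count = 0
Entering loop: for n in range(6):
After iteration 1: n = 0, count = 4
After iteration 2: n = 1, count = 8
After iteration 3: n = 2, count = 12
After iteration 4: n = 3, count = 16
After iteration 5: n = 4, count = 20
After iteration 6: n = 5, count = 24
Loop ends.

Final answer: 24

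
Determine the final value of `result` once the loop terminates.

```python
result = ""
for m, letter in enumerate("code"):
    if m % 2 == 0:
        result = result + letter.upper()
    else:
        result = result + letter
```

Let's trace through this code step by step.

Initialize: result = ''
Entering loop: for m, letter in enumerate("code"):
After iteration 1: m = 0, letter = 'c', result = 'C'
After iteration 2: m = 1, letter = 'o', result = 'Co'
After iteration 3: m = 2, letter = 'd', result = 'CoD'
After iteration 4: m = 3, letter = 'e', result = 'CoDe'
Loop ends.

Final answer: 'CoDe'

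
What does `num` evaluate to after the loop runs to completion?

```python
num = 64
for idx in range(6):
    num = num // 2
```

Let's trace through this code step by step.

Initialize: num = 64
Entering loop: for idx in range(6):
After iteration 1: idx = 0, num = 32
After iteration 2: idx = 1, num = 16
After iteration 3: idx = 2, num = 8
After iteration 4: idx = 3, num = 4
After iteration 5: idx = 4, num = 2
After iteration 6: idx = 5, num = 1
Loop ends.

Final answer: 1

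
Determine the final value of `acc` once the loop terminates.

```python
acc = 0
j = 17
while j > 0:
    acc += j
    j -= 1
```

Let's trace through this code step by step.

Initialize: acc = 0
Initialize: j = 17
Entering loop: while j > 0:
After iteration 1: acc = 17, j = 16
After iteration 2: acc = 33, j = 15
After iteration 3: acc = 48, j = 14
After iteration 4: acc = 62, j = 13
After iteration 5: acc = 75, j = 12
After iteration 6: acc = 87, j = 11
After iteration 7: acc = 98, j = 10
After iteration 8: acc = 108, j = 9
After iteration 9: acc = 117, j = 8
After iteration 10: acc = 125, j = 7
After iteration 11: acc = 132, j = 6
After iteration 12: acc = 138, j = 5
After iteration 13: acc = 143, j = 4
After iteration 14: acc = 147, j = 3
After iteration 15: acc = 150, j = 2
After iteration 16: acc = 152, j = 1
After iteration 17: acc = 153, j = 0
Loop ends.

Final answer: 153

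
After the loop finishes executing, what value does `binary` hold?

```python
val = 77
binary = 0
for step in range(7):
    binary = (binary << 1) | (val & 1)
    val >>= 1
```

Let's trace through this code step by step.

Initialize: val = 77
Initialize: binary = 0
Entering loop: for step in range(7):
After iteration 1: step = 0, val = 38, binary = 1
After iteration 2: step = 1, val = 19, binary = 2
After iteration 3: step = 2, val = 9, binary = 5
After iteration 4: step = 3, val = 4, binary = 11
After iteration 5: step = 4, val = 2, binary = 22
After iteration 6: step = 5, val = 1, binary = 44
After iteration 7: step = 6, val = 0, binary = 89
Loop ends.

Final answer: 89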